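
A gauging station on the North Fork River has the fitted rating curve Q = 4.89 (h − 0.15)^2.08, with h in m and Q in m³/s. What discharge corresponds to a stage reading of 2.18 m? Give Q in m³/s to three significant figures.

21.3 m³/s

Q = 4.89 × (2.18 − 0.15)^2.08 = 4.89 × 2.03^2.08 = 21.33 m³/s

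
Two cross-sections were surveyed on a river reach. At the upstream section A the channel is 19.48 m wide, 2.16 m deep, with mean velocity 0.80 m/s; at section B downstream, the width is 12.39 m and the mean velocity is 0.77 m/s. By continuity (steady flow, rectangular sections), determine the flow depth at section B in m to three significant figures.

3.53 m

Q = A₁V₁ = (19.48×2.16) × 0.80 = 33.66 m³/s
d₂ = Q/(b₂ V₂) = 33.66/(12.39×0.77) = 3.528 m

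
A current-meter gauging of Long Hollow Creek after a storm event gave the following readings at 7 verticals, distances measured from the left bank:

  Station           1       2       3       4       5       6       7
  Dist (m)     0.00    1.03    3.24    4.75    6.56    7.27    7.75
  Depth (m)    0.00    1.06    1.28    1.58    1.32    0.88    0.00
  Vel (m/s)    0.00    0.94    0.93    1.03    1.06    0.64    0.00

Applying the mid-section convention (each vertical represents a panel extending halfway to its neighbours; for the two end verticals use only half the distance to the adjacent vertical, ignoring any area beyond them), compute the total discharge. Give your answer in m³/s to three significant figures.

8.63 m³/s

w_2 = (3.24 − 0.00)/2 = 1.62 m; q_2 = 0.94 × 1.06 × 1.62 = 1.614 m³/s
w_3 = (4.75 − 1.03)/2 = 1.86 m; q_3 = 0.93 × 1.28 × 1.86 = 2.214 m³/s
w_4 = (6.56 − 3.24)/2 = 1.66 m; q_4 = 1.03 × 1.58 × 1.66 = 2.701 m³/s
w_5 = (7.27 − 4.75)/2 = 1.26 m; q_5 = 1.06 × 1.32 × 1.26 = 1.763 m³/s
w_6 = (7.75 − 6.56)/2 = 0.595 m; q_6 = 0.64 × 0.88 × 0.595 = 0.3351 m³/s
Stations 1, 7 contribute zero (depth or velocity is 0).
Q = Σ qᵢ = 8.628 m³/s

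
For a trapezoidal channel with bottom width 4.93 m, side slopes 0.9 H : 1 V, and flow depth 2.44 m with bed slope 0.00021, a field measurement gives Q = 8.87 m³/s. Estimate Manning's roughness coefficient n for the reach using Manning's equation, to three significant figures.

0.0374

A = (b + z·y)·y = (4.93 + 0.9×2.44)×2.44 = 17.39 m²
P = b + 2y√(1+z²) = 4.93 + 2×2.44×√(1+0.9²) = 11.50 m
R = A/P = 17.39/11.50 = 1.513 m
n = (1/Q)·A·R^(2/3)·S^(1/2) = (1/8.87) × 17.39 × 1.318 × 0.01449 = 0.03743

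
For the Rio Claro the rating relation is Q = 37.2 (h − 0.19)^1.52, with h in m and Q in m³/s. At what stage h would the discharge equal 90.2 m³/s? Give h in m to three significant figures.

1.98 m

h − h₀ = (Q/C)^(1/b) = (90.2/37.2)^(1/1.52) = 1.791 m
h = 0.19 + 1.791 = 1.981 m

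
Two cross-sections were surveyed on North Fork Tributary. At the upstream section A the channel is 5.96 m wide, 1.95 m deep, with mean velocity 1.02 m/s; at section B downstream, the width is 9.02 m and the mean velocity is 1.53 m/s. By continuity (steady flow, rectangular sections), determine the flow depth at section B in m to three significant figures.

0.859 m

Q = A₁V₁ = (5.96×1.95) × 1.02 = 11.85 m³/s
d₂ = Q/(b₂ V₂) = 11.85/(9.02×1.53) = 0.8590 m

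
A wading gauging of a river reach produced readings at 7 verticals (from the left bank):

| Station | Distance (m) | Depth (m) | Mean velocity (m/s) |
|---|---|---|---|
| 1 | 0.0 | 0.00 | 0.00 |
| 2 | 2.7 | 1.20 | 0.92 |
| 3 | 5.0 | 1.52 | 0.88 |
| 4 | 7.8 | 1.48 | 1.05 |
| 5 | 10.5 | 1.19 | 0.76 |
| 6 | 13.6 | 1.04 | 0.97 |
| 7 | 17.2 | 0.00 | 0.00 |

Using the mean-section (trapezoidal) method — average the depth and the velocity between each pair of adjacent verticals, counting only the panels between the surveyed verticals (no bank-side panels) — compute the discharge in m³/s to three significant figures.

14.8 m³/s

Panel 1-2: Δb = 2.7 m, d̄ = (0.00+1.20)/2 = 0.6, v̄ = (0.00+0.92)/2 = 0.46 → q = 2.7×0.6×0.46 = 0.7452 m³/s
Panel 2-3: Δb = 2.3 m, d̄ = (1.20+1.52)/2 = 1.36, v̄ = (0.92+0.88)/2 = 0.9 → q = 2.3×1.36×0.9 = 2.815 m³/s
Panel 3-4: Δb = 2.8 m, d̄ = (1.52+1.48)/2 = 1.5, v̄ = (0.88+1.05)/2 = 0.965 → q = 2.8×1.5×0.965 = 4.053 m³/s
Panel 4-5: Δb = 2.7 m, d̄ = (1.48+1.19)/2 = 1.335, v̄ = (1.05+0.76)/2 = 0.905 → q = 2.7×1.335×0.905 = 3.262 m³/s
Panel 5-6: Δb = 3.1 m, d̄ = (1.19+1.04)/2 = 1.115, v̄ = (0.76+0.97)/2 = 0.865 → q = 3.1×1.115×0.865 = 2.990 m³/s
Panel 6-7: Δb = 3.6 m, d̄ = (1.04+0.00)/2 = 0.52, v̄ = (0.97+0.00)/2 = 0.485 → q = 3.6×0.52×0.485 = 0.9079 m³/s
Q = Σ q = 14.77 m³/s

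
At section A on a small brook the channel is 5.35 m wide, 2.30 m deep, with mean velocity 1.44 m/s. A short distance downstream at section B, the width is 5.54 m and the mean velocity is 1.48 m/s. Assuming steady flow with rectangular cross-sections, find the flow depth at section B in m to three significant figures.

Q = A₁V₁ = (5.35×2.30) × 1.44 = 17.72 m³/s
d₂ = Q/(b₂ V₂) = 17.72/(5.54×1.48) = 2.161 m

2.16 m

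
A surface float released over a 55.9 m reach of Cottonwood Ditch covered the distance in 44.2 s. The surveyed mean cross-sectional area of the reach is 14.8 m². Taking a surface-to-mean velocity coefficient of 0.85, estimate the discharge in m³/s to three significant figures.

15.9 m³/s

v_surface = L / t̄ = 55.9 / 44.2 = 1.265 m/s
v_mean = 0.85 × 1.265 = 1.075 m/s
Q = A × v_mean = 14.8 × 1.075 = 15.91 m³/s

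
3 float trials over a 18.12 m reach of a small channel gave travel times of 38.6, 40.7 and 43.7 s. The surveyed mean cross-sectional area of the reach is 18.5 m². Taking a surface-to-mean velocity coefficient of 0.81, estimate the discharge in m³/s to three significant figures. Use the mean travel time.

6.62 m³/s

t̄ = (38.6 + 40.7 + 43.7) / 3 = 41 s
v_surface = L / t̄ = 18.12 / 41 = 0.4420 m/s
v_mean = 0.81 × 0.4420 = 0.3580 m/s
Q = A × v_mean = 18.5 × 0.3580 = 6.623 m³/s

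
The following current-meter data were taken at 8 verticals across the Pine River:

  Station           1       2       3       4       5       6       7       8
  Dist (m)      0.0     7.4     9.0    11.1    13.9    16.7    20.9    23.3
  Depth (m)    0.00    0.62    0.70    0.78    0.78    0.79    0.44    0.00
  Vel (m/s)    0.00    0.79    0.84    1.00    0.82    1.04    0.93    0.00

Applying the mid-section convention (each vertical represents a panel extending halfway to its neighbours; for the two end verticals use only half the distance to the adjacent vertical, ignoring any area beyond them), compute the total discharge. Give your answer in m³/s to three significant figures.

11.2 m³/s

w_2 = (9.0 − 0.0)/2 = 4.5 m; q_2 = 0.79 × 0.62 × 4.5 = 2.204 m³/s
w_3 = (11.1 − 7.4)/2 = 1.85 m; q_3 = 0.84 × 0.70 × 1.85 = 1.088 m³/s
w_4 = (13.9 − 9.0)/2 = 2.45 m; q_4 = 1.00 × 0.78 × 2.45 = 1.911 m³/s
w_5 = (16.7 − 11.1)/2 = 2.8 m; q_5 = 0.82 × 0.78 × 2.8 = 1.791 m³/s
w_6 = (20.9 − 13.9)/2 = 3.5 m; q_6 = 1.04 × 0.79 × 3.5 = 2.876 m³/s
w_7 = (23.3 − 16.7)/2 = 3.3 m; q_7 = 0.93 × 0.44 × 3.3 = 1.350 m³/s
Stations 1, 8 contribute zero (depth or velocity is 0).
Q = Σ qᵢ = 11.22 m³/s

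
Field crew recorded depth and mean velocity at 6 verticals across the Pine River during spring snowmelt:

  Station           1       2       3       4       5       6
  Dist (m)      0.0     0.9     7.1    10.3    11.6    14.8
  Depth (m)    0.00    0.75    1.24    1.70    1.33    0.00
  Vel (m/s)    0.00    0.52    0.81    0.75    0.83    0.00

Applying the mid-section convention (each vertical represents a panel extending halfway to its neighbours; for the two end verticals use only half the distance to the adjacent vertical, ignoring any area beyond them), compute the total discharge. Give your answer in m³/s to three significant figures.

11.5 m³/s

w_2 = (7.1 − 0.0)/2 = 3.55 m; q_2 = 0.52 × 0.75 × 3.55 = 1.385 m³/s
w_3 = (10.3 − 0.9)/2 = 4.7 m; q_3 = 0.81 × 1.24 × 4.7 = 4.721 m³/s
w_4 = (11.6 − 7.1)/2 = 2.25 m; q_4 = 0.75 × 1.70 × 2.25 = 2.869 m³/s
w_5 = (14.8 − 10.3)/2 = 2.25 m; q_5 = 0.83 × 1.33 × 2.25 = 2.484 m³/s
Stations 1, 6 contribute zero (depth or velocity is 0).
Q = Σ qᵢ = 11.46 m³/s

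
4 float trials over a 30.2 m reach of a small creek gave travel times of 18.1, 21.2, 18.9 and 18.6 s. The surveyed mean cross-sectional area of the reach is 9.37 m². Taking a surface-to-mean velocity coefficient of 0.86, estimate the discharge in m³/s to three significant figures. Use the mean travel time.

12.7 m³/s

t̄ = (18.1 + 21.2 + 18.9 + 18.6) / 4 = 19.2 s
v_surface = L / t̄ = 30.2 / 19.2 = 1.573 m/s
v_mean = 0.86 × 1.573 = 1.353 m/s
Q = A × v_mean = 9.37 × 1.353 = 12.67 m³/s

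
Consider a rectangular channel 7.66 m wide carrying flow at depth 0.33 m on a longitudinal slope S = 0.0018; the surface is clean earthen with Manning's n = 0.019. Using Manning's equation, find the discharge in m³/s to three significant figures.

2.55 m³/s

A = b·y = 7.66 × 0.33 = 2.528 m²
P = b + 2y = 7.66 + 2×0.33 = 8.320 m
R = A/P = 2.528/8.320 = 0.3038 m
Q = (1/n)·A·R^(2/3)·S^(1/2) = (1/0.019) × 2.528 × 0.3038^(2/3) × 0.0018^(1/2) = 2.551 m³/s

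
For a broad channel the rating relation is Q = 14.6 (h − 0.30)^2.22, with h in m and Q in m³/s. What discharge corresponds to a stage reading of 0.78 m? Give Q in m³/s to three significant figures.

2.86 m³/s

Q = 14.6 × (0.78 − 0.30)^2.22 = 14.6 × 0.48^2.22 = 2.862 m³/s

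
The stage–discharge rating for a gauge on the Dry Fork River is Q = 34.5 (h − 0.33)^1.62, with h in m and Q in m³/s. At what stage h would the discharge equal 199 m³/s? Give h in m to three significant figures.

h − h₀ = (Q/C)^(1/b) = (199/34.5)^(1/1.62) = 2.950 m
h = 0.33 + 2.950 = 3.280 m

3.28 m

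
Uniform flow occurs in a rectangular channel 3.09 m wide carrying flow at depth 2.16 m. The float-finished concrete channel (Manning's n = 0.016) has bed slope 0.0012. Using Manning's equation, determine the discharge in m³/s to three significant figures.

A = b·y = 3.09 × 2.16 = 6.674 m²
P = b + 2y = 3.09 + 2×2.16 = 7.410 m
R = A/P = 6.674/7.410 = 0.9007 m
Q = (1/n)·A·R^(2/3)·S^(1/2) = (1/0.016) × 6.674 × 0.9007^(2/3) × 0.0012^(1/2) = 13.48 m³/s

13.5 m³/s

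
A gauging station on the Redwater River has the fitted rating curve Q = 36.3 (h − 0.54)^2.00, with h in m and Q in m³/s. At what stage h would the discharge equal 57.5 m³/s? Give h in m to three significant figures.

h − h₀ = (Q/C)^(1/b) = (57.5/36.3)^(1/2.00) = 1.259 m
h = 0.54 + 1.259 = 1.799 m

1.80 m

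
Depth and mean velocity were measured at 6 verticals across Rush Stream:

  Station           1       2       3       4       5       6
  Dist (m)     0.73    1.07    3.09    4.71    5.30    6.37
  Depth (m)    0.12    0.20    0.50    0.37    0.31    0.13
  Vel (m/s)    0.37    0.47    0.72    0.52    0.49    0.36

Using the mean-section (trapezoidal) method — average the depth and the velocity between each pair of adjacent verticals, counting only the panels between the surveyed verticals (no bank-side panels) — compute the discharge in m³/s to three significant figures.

1.08 m³/s

Panel 1-2: Δb = 0.34 m, d̄ = (0.12+0.20)/2 = 0.16, v̄ = (0.37+0.47)/2 = 0.42 → q = 0.34×0.16×0.42 = 0.02285 m³/s
Panel 2-3: Δb = 2.02 m, d̄ = (0.20+0.50)/2 = 0.35, v̄ = (0.47+0.72)/2 = 0.595 → q = 2.02×0.35×0.595 = 0.4207 m³/s
Panel 3-4: Δb = 1.62 m, d̄ = (0.50+0.37)/2 = 0.435, v̄ = (0.72+0.52)/2 = 0.62 → q = 1.62×0.435×0.62 = 0.4369 m³/s
Panel 4-5: Δb = 0.59 m, d̄ = (0.37+0.31)/2 = 0.34, v̄ = (0.52+0.49)/2 = 0.505 → q = 0.59×0.34×0.505 = 0.1013 m³/s
Panel 5-6: Δb = 1.07 m, d̄ = (0.31+0.13)/2 = 0.22, v̄ = (0.49+0.36)/2 = 0.425 → q = 1.07×0.22×0.425 = 0.1000 m³/s
Q = Σ q = 1.082 m³/s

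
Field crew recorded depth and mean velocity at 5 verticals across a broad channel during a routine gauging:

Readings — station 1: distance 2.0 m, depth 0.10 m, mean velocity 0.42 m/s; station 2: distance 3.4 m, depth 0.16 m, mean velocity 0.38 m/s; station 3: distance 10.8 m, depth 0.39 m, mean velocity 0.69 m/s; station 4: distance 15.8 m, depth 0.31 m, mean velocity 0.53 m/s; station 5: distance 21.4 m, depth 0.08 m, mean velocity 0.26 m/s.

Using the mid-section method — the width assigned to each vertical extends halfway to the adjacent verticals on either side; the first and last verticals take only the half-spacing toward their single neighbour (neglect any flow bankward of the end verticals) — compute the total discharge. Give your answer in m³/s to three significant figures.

w_1 = (3.4 − 2.0)/2 = 0.7 m; q_1 = 0.42 × 0.10 × 0.7 = 0.02940 m³/s
w_2 = (10.8 − 2.0)/2 = 4.4 m; q_2 = 0.38 × 0.16 × 4.4 = 0.2675 m³/s
w_3 = (15.8 − 3.4)/2 = 6.2 m; q_3 = 0.69 × 0.39 × 6.2 = 1.668 m³/s
w_4 = (21.4 − 10.8)/2 = 5.3 m; q_4 = 0.53 × 0.31 × 5.3 = 0.8708 m³/s
w_5 = (21.4 − 15.8)/2 = 2.8 m; q_5 = 0.26 × 0.08 × 2.8 = 0.05824 m³/s
Q = Σ qᵢ = 2.894 m³/s

2.89 m³/s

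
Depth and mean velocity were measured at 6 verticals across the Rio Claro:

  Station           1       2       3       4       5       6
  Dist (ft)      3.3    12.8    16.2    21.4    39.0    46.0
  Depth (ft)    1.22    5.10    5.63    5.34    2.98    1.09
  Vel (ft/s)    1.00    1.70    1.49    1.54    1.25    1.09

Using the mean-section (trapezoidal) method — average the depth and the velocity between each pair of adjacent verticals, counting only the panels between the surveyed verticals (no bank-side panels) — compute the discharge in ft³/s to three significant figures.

Panel 1-2: Δb = 9.5 ft, d̄ = (1.22+5.10)/2 = 3.16, v̄ = (1.00+1.70)/2 = 1.35 → q = 9.5×3.16×1.35 = 40.53 ft³/s
Panel 2-3: Δb = 3.4 ft, d̄ = (5.10+5.63)/2 = 5.365, v̄ = (1.70+1.49)/2 = 1.595 → q = 3.4×5.365×1.595 = 29.09 ft³/s
Panel 3-4: Δb = 5.2 ft, d̄ = (5.63+5.34)/2 = 5.485, v̄ = (1.49+1.54)/2 = 1.515 → q = 5.2×5.485×1.515 = 43.21 ft³/s
Panel 4-5: Δb = 17.6 ft, d̄ = (5.34+2.98)/2 = 4.16, v̄ = (1.54+1.25)/2 = 1.395 → q = 17.6×4.16×1.395 = 102.1 ft³/s
Panel 5-6: Δb = 7 ft, d̄ = (2.98+1.09)/2 = 2.035, v̄ = (1.25+1.09)/2 = 1.17 → q = 7×2.035×1.17 = 16.67 ft³/s
Q = Σ q = 231.6 ft³/s

232 ft³/s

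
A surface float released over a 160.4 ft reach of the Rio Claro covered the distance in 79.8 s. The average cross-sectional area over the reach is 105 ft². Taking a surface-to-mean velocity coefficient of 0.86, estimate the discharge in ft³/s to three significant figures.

v_surface = L / t̄ = 160.4 / 79.8 = 2.010 ft/s
v_mean = 0.86 × 2.010 = 1.729 ft/s
Q = A × v_mean = 105 × 1.729 = 181.5 ft³/s

182 ft³/s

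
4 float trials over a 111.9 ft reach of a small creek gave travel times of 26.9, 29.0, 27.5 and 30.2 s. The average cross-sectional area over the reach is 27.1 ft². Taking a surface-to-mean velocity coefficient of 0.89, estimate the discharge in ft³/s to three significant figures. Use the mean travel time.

t̄ = (26.9 + 29.0 + 27.5 + 30.2) / 4 = 28.4 s
v_surface = L / t̄ = 111.9 / 28.4 = 3.940 ft/s
v_mean = 0.89 × 3.940 = 3.507 ft/s
Q = A × v_mean = 27.1 × 3.507 = 95.03 ft³/s

95.0 ft³/s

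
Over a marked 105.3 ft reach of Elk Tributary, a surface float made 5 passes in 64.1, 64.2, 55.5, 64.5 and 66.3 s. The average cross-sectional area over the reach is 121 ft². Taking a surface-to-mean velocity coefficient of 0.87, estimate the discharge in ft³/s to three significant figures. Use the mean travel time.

176 ft³/s

t̄ = (64.1 + 64.2 + 55.5 + 64.5 + 66.3) / 5 = 62.92 s
v_surface = L / t̄ = 105.3 / 62.92 = 1.674 ft/s
v_mean = 0.87 × 1.674 = 1.456 ft/s
Q = A × v_mean = 121 × 1.456 = 176.2 ft³/s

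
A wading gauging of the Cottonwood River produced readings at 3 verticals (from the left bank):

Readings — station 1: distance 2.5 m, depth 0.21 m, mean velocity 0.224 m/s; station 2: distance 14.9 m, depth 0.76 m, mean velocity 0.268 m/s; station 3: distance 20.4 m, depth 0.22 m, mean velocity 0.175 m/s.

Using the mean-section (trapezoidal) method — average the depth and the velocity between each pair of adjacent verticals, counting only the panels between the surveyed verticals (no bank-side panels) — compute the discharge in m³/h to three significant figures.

Panel 1-2: Δb = 12.4 m, d̄ = (0.21+0.76)/2 = 0.485, v̄ = (0.224+0.268)/2 = 0.246 → q = 12.4×0.485×0.246 = 1.479 m³/s
Panel 2-3: Δb = 5.5 m, d̄ = (0.76+0.22)/2 = 0.49, v̄ = (0.268+0.175)/2 = 0.2215 → q = 5.5×0.49×0.2215 = 0.5969 m³/s
Q = Σ q = 2.076 m³/s
= 2.076 × 3600 = 7475 m³/h

7470 m³/h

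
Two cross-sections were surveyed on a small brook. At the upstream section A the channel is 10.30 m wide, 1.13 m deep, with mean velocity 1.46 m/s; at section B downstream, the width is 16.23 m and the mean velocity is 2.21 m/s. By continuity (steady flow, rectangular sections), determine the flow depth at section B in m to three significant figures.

0.474 m

Q = A₁V₁ = (10.30×1.13) × 1.46 = 16.99 m³/s
d₂ = Q/(b₂ V₂) = 16.99/(16.23×2.21) = 0.4738 m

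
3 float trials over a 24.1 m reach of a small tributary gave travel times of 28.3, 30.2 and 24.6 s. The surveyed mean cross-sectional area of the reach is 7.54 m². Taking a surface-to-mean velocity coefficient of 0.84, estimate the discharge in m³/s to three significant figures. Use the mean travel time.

5.51 m³/s

t̄ = (28.3 + 30.2 + 24.6) / 3 = 27.7 s
v_surface = L / t̄ = 24.1 / 27.7 = 0.8700 m/s
v_mean = 0.84 × 0.8700 = 0.7308 m/s
Q = A × v_mean = 7.54 × 0.7308 = 5.510 m³/s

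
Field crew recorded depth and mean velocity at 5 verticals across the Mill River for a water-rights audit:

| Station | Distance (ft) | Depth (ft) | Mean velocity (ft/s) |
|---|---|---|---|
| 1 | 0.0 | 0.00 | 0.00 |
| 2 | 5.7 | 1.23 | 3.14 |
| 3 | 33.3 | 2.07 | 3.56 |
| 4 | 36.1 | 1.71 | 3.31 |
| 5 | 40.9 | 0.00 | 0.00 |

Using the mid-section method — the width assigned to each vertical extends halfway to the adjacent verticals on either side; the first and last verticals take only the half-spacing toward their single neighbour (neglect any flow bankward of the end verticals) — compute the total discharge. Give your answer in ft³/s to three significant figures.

198 ft³/s

w_2 = (33.3 − 0.0)/2 = 16.65 ft; q_2 = 3.14 × 1.23 × 16.65 = 64.31 ft³/s
w_3 = (36.1 − 5.7)/2 = 15.2 ft; q_3 = 3.56 × 2.07 × 15.2 = 112.0 ft³/s
w_4 = (40.9 − 33.3)/2 = 3.8 ft; q_4 = 3.31 × 1.71 × 3.8 = 21.51 ft³/s
Stations 1, 5 contribute zero (depth or velocity is 0).
Q = Σ qᵢ = 197.8 ft³/s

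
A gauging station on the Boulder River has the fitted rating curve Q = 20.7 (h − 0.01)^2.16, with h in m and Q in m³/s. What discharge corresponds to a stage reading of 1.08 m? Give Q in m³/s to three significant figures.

Q = 20.7 × (1.08 − 0.01)^2.16 = 20.7 × 1.07^2.16 = 23.96 m³/s

24.0 m³/s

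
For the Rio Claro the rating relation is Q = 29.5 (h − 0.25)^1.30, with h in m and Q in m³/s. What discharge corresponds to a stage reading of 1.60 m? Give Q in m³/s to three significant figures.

43.6 m³/s

Q = 29.5 × (1.60 − 0.25)^1.30 = 29.5 × 1.35^1.30 = 43.58 m³/s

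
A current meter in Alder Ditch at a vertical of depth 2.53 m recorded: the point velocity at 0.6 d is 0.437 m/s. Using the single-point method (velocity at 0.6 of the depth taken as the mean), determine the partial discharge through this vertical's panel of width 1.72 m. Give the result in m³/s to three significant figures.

v̄ = v₀.₆ = 0.437 m/s
q = v̄ × d × w = 0.4370 × 2.53 × 1.72 = 1.902 m³/s

1.90 m³/s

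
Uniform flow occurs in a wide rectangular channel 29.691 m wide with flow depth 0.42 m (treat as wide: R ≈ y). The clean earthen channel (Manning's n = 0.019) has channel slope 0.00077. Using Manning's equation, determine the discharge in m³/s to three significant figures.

A = b·y = 29.691 × 0.42 = 12.47 m²
Wide channel: R ≈ y = 0.42 m
Q = (1/n)·A·R^(2/3)·S^(1/2) = (1/0.019) × 12.47 × 0.4200^(2/3) × 0.00077^(1/2) = 10.21 m³/s

10.2 m³/s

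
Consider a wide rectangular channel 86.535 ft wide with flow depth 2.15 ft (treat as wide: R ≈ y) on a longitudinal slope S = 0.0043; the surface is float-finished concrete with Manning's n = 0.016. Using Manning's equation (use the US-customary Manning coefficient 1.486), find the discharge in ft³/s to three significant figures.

A = b·y = 86.535 × 2.15 = 186.1 ft²
Wide channel: R ≈ y = 2.15 ft
Q = (1.486/n)·A·R^(2/3)·S^(1/2) = (1.486/0.016) × 186.1 × 2.150^(2/3) × 0.0043^(1/2) = 1888 ft³/s

1890 ft³/s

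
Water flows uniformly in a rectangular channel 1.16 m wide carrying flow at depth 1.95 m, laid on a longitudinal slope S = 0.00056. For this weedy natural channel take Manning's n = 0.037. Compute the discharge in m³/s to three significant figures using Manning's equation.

A = b·y = 1.16 × 1.95 = 2.262 m²
P = b + 2y = 1.16 + 2×1.95 = 5.060 m
R = A/P = 2.262/5.060 = 0.4470 m
Q = (1/n)·A·R^(2/3)·S^(1/2) = (1/0.037) × 2.262 × 0.4470^(2/3) × 0.00056^(1/2) = 0.8458 m³/s

0.846 m³/s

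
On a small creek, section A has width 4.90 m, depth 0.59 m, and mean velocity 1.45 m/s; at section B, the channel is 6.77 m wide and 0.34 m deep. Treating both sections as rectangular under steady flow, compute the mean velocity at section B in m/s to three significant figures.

Q = A₁V₁ = (4.90×0.59) × 1.45 = 4.192 m³/s
A₂ = 6.77 × 0.34 = 2.302 m²
V₂ = Q/A₂ = 4.192/2.302 = 1.821 m/s

1.82 m/s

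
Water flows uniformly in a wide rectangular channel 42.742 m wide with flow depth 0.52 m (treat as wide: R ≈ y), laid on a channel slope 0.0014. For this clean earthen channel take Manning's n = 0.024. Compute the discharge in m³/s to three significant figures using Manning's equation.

A = b·y = 42.742 × 0.52 = 22.23 m²
Wide channel: R ≈ y = 0.52 m
Q = (1/n)·A·R^(2/3)·S^(1/2) = (1/0.024) × 22.23 × 0.5200^(2/3) × 0.0014^(1/2) = 22.41 m³/s

22.4 m³/s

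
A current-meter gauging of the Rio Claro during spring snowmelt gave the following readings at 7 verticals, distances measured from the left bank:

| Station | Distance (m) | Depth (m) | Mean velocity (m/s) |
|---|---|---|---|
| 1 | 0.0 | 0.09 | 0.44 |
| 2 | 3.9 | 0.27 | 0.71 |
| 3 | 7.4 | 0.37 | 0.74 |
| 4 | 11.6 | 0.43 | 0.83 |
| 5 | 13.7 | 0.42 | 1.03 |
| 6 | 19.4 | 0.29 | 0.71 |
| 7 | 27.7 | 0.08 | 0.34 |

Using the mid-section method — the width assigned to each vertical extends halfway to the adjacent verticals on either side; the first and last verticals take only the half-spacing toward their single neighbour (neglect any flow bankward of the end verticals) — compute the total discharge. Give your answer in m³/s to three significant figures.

w_1 = (3.9 − 0.0)/2 = 1.95 m; q_1 = 0.44 × 0.09 × 1.95 = 0.07722 m³/s
w_2 = (7.4 − 0.0)/2 = 3.7 m; q_2 = 0.71 × 0.27 × 3.7 = 0.7093 m³/s
w_3 = (11.6 − 3.9)/2 = 3.85 m; q_3 = 0.74 × 0.37 × 3.85 = 1.054 m³/s
w_4 = (13.7 − 7.4)/2 = 3.15 m; q_4 = 0.83 × 0.43 × 3.15 = 1.124 m³/s
w_5 = (19.4 − 11.6)/2 = 3.9 m; q_5 = 1.03 × 0.42 × 3.9 = 1.687 m³/s
w_6 = (27.7 − 13.7)/2 = 7 m; q_6 = 0.71 × 0.29 × 7 = 1.441 m³/s
w_7 = (27.7 − 19.4)/2 = 4.15 m; q_7 = 0.34 × 0.08 × 4.15 = 0.1129 m³/s
Q = Σ qᵢ = 6.206 m³/s

6.21 m³/s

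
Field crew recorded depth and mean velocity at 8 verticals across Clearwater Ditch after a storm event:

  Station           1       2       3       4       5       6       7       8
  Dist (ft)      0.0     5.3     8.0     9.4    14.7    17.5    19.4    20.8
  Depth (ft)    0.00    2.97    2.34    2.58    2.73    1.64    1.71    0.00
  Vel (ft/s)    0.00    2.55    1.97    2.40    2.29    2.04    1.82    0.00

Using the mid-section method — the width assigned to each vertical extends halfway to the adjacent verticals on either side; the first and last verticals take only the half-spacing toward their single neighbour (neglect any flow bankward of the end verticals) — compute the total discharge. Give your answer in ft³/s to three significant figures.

98.8 ft³/s

w_2 = (8.0 − 0.0)/2 = 4 ft; q_2 = 2.55 × 2.97 × 4 = 30.29 ft³/s
w_3 = (9.4 − 5.3)/2 = 2.05 ft; q_3 = 1.97 × 2.34 × 2.05 = 9.450 ft³/s
w_4 = (14.7 − 8.0)/2 = 3.35 ft; q_4 = 2.40 × 2.58 × 3.35 = 20.74 ft³/s
w_5 = (17.5 − 9.4)/2 = 4.05 ft; q_5 = 2.29 × 2.73 × 4.05 = 25.32 ft³/s
w_6 = (19.4 − 14.7)/2 = 2.35 ft; q_6 = 2.04 × 1.64 × 2.35 = 7.862 ft³/s
w_7 = (20.8 − 17.5)/2 = 1.65 ft; q_7 = 1.82 × 1.71 × 1.65 = 5.135 ft³/s
Stations 1, 8 contribute zero (depth or velocity is 0).
Q = Σ qᵢ = 98.80 ft³/s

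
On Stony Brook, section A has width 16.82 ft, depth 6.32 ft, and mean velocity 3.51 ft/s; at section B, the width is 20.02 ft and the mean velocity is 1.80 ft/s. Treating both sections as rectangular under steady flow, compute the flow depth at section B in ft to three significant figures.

Q = A₁V₁ = (16.82×6.32) × 3.51 = 373.1 ft³/s
d₂ = Q/(b₂ V₂) = 373.1/(20.02×1.80) = 10.35 ft

10.4 ft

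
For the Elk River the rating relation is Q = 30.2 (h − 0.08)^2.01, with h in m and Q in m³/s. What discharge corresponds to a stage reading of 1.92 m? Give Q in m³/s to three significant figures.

103 m³/s

Q = 30.2 × (1.92 − 0.08)^2.01 = 30.2 × 1.84^2.01 = 102.9 m³/s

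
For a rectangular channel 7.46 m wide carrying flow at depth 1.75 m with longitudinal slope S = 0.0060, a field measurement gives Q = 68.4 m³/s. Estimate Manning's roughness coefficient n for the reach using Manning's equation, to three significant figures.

A = b·y = 7.46 × 1.75 = 13.06 m²
P = b + 2y = 7.46 + 2×1.75 = 10.96 m
R = A/P = 13.06/10.96 = 1.191 m
n = (1/Q)·A·R^(2/3)·S^(1/2) = (1/68.4) × 13.06 × 1.124 × 0.07746 = 0.01661

0.0166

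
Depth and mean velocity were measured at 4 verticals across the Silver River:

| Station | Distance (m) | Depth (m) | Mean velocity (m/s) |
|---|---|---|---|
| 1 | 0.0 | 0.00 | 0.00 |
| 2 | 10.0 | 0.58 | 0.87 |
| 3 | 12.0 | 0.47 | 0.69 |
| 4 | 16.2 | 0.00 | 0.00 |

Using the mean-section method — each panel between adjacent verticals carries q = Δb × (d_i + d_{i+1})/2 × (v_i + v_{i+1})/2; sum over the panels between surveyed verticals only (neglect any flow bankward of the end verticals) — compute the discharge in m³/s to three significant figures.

Panel 1-2: Δb = 10 m, d̄ = (0.00+0.58)/2 = 0.29, v̄ = (0.00+0.87)/2 = 0.435 → q = 10×0.29×0.435 = 1.262 m³/s
Panel 2-3: Δb = 2 m, d̄ = (0.58+0.47)/2 = 0.525, v̄ = (0.87+0.69)/2 = 0.78 → q = 2×0.525×0.78 = 0.8190 m³/s
Panel 3-4: Δb = 4.2 m, d̄ = (0.47+0.00)/2 = 0.235, v̄ = (0.69+0.00)/2 = 0.345 → q = 4.2×0.235×0.345 = 0.3405 m³/s
Q = Σ q = 2.421 m³/s

2.42 m³/s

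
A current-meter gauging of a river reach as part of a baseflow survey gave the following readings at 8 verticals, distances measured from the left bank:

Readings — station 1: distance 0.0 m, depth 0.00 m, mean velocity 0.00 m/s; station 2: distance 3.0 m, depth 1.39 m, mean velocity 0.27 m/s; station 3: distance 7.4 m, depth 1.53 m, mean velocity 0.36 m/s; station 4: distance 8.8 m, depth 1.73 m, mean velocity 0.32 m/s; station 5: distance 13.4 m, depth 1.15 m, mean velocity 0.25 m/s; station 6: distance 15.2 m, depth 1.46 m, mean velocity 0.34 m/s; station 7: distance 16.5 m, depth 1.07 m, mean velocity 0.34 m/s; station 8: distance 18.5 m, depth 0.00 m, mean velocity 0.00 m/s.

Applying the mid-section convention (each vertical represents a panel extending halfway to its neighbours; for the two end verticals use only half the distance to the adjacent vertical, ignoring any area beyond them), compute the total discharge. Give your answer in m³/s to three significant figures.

w_2 = (7.4 − 0.0)/2 = 3.7 m; q_2 = 0.27 × 1.39 × 3.7 = 1.389 m³/s
w_3 = (8.8 − 3.0)/2 = 2.9 m; q_3 = 0.36 × 1.53 × 2.9 = 1.597 m³/s
w_4 = (13.4 − 7.4)/2 = 3 m; q_4 = 0.32 × 1.73 × 3 = 1.661 m³/s
w_5 = (15.2 − 8.8)/2 = 3.2 m; q_5 = 0.25 × 1.15 × 3.2 = 0.9200 m³/s
w_6 = (16.5 − 13.4)/2 = 1.55 m; q_6 = 0.34 × 1.46 × 1.55 = 0.7694 m³/s
w_7 = (18.5 − 15.2)/2 = 1.65 m; q_7 = 0.34 × 1.07 × 1.65 = 0.6003 m³/s
Stations 1, 8 contribute zero (depth or velocity is 0).
Q = Σ qᵢ = 6.936 m³/s

6.94 m³/s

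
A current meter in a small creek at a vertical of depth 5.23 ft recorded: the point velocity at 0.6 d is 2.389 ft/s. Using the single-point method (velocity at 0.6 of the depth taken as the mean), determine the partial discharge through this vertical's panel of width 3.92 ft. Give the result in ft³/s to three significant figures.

v̄ = v₀.₆ = 2.389 ft/s
q = v̄ × d × w = 2.389 × 5.23 × 3.92 = 48.98 ft³/s

49.0 ft³/s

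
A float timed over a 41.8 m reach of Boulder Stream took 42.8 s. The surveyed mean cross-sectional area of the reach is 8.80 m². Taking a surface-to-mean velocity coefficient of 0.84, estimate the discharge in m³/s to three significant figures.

v_surface = L / t̄ = 41.8 / 42.8 = 0.9766 m/s
v_mean = 0.84 × 0.9766 = 0.8204 m/s
Q = A × v_mean = 8.80 × 0.8204 = 7.219 m³/s

7.22 m³/s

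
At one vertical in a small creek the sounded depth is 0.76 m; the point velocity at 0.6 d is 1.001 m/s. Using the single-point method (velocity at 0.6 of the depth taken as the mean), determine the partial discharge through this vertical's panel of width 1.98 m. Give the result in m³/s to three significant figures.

v̄ = v₀.₆ = 1.001 m/s
q = v̄ × d × w = 1.001 × 0.76 × 1.98 = 1.506 m³/s

1.51 m³/s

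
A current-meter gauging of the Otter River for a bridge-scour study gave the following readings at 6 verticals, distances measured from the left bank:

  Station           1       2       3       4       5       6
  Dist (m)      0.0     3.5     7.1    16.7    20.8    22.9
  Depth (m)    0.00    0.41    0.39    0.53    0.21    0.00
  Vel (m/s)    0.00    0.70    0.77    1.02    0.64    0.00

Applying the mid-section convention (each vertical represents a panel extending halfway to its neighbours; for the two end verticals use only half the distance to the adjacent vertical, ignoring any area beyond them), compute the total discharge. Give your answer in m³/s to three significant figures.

7.12 m³/s

w_2 = (7.1 − 0.0)/2 = 3.55 m; q_2 = 0.70 × 0.41 × 3.55 = 1.019 m³/s
w_3 = (16.7 − 3.5)/2 = 6.6 m; q_3 = 0.77 × 0.39 × 6.6 = 1.982 m³/s
w_4 = (20.8 − 7.1)/2 = 6.85 m; q_4 = 1.02 × 0.53 × 6.85 = 3.703 m³/s
w_5 = (22.9 − 16.7)/2 = 3.1 m; q_5 = 0.64 × 0.21 × 3.1 = 0.4166 m³/s
Stations 1, 6 contribute zero (depth or velocity is 0).
Q = Σ qᵢ = 7.121 m³/s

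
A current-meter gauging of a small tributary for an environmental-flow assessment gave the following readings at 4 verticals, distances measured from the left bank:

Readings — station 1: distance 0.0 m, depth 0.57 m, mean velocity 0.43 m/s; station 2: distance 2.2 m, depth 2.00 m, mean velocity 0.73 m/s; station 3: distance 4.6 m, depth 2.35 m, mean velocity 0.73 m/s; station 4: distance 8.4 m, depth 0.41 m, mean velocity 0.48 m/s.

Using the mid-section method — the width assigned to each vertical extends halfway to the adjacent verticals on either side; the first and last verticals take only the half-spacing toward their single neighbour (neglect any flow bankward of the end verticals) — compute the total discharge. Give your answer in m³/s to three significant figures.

w_1 = (2.2 − 0.0)/2 = 1.1 m; q_1 = 0.43 × 0.57 × 1.1 = 0.2696 m³/s
w_2 = (4.6 − 0.0)/2 = 2.3 m; q_2 = 0.73 × 2.00 × 2.3 = 3.358 m³/s
w_3 = (8.4 − 2.2)/2 = 3.1 m; q_3 = 0.73 × 2.35 × 3.1 = 5.318 m³/s
w_4 = (8.4 − 4.6)/2 = 1.9 m; q_4 = 0.48 × 0.41 × 1.9 = 0.3739 m³/s
Q = Σ qᵢ = 9.320 m³/s

9.32 m³/s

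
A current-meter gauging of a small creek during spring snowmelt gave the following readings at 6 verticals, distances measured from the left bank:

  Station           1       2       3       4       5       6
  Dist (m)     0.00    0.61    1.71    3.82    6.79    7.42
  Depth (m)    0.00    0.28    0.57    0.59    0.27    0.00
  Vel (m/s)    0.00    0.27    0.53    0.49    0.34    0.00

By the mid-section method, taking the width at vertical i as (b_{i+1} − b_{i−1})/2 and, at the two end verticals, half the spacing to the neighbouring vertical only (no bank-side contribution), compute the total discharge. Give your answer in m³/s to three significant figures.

w_2 = (1.71 − 0.00)/2 = 0.855 m; q_2 = 0.27 × 0.28 × 0.855 = 0.06464 m³/s
w_3 = (3.82 − 0.61)/2 = 1.605 m; q_3 = 0.53 × 0.57 × 1.605 = 0.4849 m³/s
w_4 = (6.79 − 1.71)/2 = 2.54 m; q_4 = 0.49 × 0.59 × 2.54 = 0.7343 m³/s
w_5 = (7.42 − 3.82)/2 = 1.8 m; q_5 = 0.34 × 0.27 × 1.8 = 0.1652 m³/s
Stations 1, 6 contribute zero (depth or velocity is 0).
Q = Σ qᵢ = 1.449 m³/s

1.45 m³/s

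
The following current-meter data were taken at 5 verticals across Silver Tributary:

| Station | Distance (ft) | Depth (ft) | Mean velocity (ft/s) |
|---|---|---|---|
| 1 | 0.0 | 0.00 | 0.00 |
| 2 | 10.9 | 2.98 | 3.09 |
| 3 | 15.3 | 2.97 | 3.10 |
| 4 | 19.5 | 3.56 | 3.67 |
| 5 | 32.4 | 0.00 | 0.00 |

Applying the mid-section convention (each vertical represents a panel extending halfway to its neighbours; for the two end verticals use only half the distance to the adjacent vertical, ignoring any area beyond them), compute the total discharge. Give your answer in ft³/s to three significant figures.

222 ft³/s

w_2 = (15.3 − 0.0)/2 = 7.65 ft; q_2 = 3.09 × 2.98 × 7.65 = 70.44 ft³/s
w_3 = (19.5 − 10.9)/2 = 4.3 ft; q_3 = 3.10 × 2.97 × 4.3 = 39.59 ft³/s
w_4 = (32.4 − 15.3)/2 = 8.55 ft; q_4 = 3.67 × 3.56 × 8.55 = 111.7 ft³/s
Stations 1, 5 contribute zero (depth or velocity is 0).
Q = Σ qᵢ = 221.7 ft³/s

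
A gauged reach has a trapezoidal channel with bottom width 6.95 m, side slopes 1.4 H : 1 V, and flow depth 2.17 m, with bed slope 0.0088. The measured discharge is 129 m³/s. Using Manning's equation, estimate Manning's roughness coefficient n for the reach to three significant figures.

0.0207

A = (b + z·y)·y = (6.95 + 1.4×2.17)×2.17 = 21.67 m²
P = b + 2y√(1+z²) = 6.95 + 2×2.17×√(1+1.4²) = 14.42 m
R = A/P = 21.67/14.42 = 1.503 m
n = (1/Q)·A·R^(2/3)·S^(1/2) = (1/129) × 21.67 × 1.312 × 0.09381 = 0.02068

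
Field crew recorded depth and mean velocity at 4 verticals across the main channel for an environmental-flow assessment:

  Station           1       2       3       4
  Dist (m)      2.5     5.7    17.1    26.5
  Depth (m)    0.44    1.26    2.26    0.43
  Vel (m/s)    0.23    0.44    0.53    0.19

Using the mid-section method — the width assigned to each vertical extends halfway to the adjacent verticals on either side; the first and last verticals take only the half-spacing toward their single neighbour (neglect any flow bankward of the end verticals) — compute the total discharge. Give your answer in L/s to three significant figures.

w_1 = (5.7 − 2.5)/2 = 1.6 m; q_1 = 0.23 × 0.44 × 1.6 = 0.1619 m³/s
w_2 = (17.1 − 2.5)/2 = 7.3 m; q_2 = 0.44 × 1.26 × 7.3 = 4.047 m³/s
w_3 = (26.5 − 5.7)/2 = 10.4 m; q_3 = 0.53 × 2.26 × 10.4 = 12.46 m³/s
w_4 = (26.5 − 17.1)/2 = 4.7 m; q_4 = 0.19 × 0.43 × 4.7 = 0.3840 m³/s
Q = Σ qᵢ = 17.05 m³/s
= 17.05 × 1000 = 17050 L/s

17100 L/s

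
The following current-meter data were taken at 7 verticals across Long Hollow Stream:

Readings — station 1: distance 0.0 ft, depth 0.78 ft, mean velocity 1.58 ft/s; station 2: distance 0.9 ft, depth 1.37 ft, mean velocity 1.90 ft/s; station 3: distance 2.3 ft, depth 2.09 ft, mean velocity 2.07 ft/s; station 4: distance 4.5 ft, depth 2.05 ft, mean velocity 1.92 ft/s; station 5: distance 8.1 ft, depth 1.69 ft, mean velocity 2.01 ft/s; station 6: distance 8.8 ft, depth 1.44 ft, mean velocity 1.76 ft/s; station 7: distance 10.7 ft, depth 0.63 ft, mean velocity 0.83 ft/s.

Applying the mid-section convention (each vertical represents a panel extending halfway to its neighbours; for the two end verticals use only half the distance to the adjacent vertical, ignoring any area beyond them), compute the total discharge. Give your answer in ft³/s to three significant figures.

33.8 ft³/s

w_1 = (0.9 − 0.0)/2 = 0.45 ft; q_1 = 1.58 × 0.78 × 0.45 = 0.5546 ft³/s
w_2 = (2.3 − 0.0)/2 = 1.15 ft; q_2 = 1.90 × 1.37 × 1.15 = 2.993 ft³/s
w_3 = (4.5 − 0.9)/2 = 1.8 ft; q_3 = 2.07 × 2.09 × 1.8 = 7.787 ft³/s
w_4 = (8.1 − 2.3)/2 = 2.9 ft; q_4 = 1.92 × 2.05 × 2.9 = 11.41 ft³/s
w_5 = (8.8 − 4.5)/2 = 2.15 ft; q_5 = 2.01 × 1.69 × 2.15 = 7.303 ft³/s
w_6 = (10.7 − 8.1)/2 = 1.3 ft; q_6 = 1.76 × 1.44 × 1.3 = 3.295 ft³/s
w_7 = (10.7 − 8.8)/2 = 0.95 ft; q_7 = 0.83 × 0.63 × 0.95 = 0.4968 ft³/s
Q = Σ qᵢ = 33.84 ft³/s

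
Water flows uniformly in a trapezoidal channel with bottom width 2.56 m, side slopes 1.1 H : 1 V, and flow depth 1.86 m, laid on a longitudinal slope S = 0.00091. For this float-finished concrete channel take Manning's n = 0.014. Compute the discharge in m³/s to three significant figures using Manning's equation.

19.2 m³/s

A = (b + z·y)·y = (2.56 + 1.1×1.86)×1.86 = 8.567 m²
P = b + 2y√(1+z²) = 2.56 + 2×1.86×√(1+1.1²) = 8.090 m
R = A/P = 8.567/8.090 = 1.059 m
Q = (1/n)·A·R^(2/3)·S^(1/2) = (1/0.014) × 8.567 × 1.059^(2/3) × 0.00091^(1/2) = 19.18 m³/s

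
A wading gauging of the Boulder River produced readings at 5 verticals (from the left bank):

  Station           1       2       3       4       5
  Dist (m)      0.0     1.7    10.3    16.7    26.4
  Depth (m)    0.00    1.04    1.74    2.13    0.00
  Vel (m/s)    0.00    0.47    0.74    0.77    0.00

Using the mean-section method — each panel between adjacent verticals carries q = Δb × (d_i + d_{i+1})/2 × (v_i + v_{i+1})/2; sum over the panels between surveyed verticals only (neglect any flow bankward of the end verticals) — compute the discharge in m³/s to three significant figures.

Panel 1-2: Δb = 1.7 m, d̄ = (0.00+1.04)/2 = 0.52, v̄ = (0.00+0.47)/2 = 0.235 → q = 1.7×0.52×0.235 = 0.2077 m³/s
Panel 2-3: Δb = 8.6 m, d̄ = (1.04+1.74)/2 = 1.39, v̄ = (0.47+0.74)/2 = 0.605 → q = 8.6×1.39×0.605 = 7.232 m³/s
Panel 3-4: Δb = 6.4 m, d̄ = (1.74+2.13)/2 = 1.935, v̄ = (0.74+0.77)/2 = 0.755 → q = 6.4×1.935×0.755 = 9.350 m³/s
Panel 4-5: Δb = 9.7 m, d̄ = (2.13+0.00)/2 = 1.065, v̄ = (0.77+0.00)/2 = 0.385 → q = 9.7×1.065×0.385 = 3.977 m³/s
Q = Σ q = 20.77 m³/s

20.8 m³/s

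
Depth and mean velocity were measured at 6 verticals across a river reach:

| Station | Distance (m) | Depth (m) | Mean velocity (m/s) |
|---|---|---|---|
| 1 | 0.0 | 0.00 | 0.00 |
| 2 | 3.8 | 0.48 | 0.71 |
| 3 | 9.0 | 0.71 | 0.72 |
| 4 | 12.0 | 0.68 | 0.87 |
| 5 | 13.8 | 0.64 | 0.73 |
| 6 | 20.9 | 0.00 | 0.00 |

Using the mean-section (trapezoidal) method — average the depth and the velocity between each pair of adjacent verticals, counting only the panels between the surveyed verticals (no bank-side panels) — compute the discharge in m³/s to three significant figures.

5.97 m³/s

Panel 1-2: Δb = 3.8 m, d̄ = (0.00+0.48)/2 = 0.24, v̄ = (0.00+0.71)/2 = 0.355 → q = 3.8×0.24×0.355 = 0.3238 m³/s
Panel 2-3: Δb = 5.2 m, d̄ = (0.48+0.71)/2 = 0.595, v̄ = (0.71+0.72)/2 = 0.715 → q = 5.2×0.595×0.715 = 2.212 m³/s
Panel 3-4: Δb = 3 m, d̄ = (0.71+0.68)/2 = 0.695, v̄ = (0.72+0.87)/2 = 0.795 → q = 3×0.695×0.795 = 1.658 m³/s
Panel 4-5: Δb = 1.8 m, d̄ = (0.68+0.64)/2 = 0.66, v̄ = (0.87+0.73)/2 = 0.8 → q = 1.8×0.66×0.8 = 0.9504 m³/s
Panel 5-6: Δb = 7.1 m, d̄ = (0.64+0.00)/2 = 0.32, v̄ = (0.73+0.00)/2 = 0.365 → q = 7.1×0.32×0.365 = 0.8293 m³/s
Q = Σ q = 5.973 m³/s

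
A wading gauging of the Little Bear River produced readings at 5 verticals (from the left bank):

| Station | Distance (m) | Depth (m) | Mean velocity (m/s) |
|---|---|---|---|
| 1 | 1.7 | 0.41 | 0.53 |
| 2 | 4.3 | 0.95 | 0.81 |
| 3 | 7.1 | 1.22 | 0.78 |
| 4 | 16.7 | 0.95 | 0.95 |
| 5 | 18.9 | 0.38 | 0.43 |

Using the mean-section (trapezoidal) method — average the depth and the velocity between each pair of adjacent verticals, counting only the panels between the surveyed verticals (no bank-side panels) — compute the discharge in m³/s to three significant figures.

13.6 m³/s

Panel 1-2: Δb = 2.6 m, d̄ = (0.41+0.95)/2 = 0.68, v̄ = (0.53+0.81)/2 = 0.67 → q = 2.6×0.68×0.67 = 1.185 m³/s
Panel 2-3: Δb = 2.8 m, d̄ = (0.95+1.22)/2 = 1.085, v̄ = (0.81+0.78)/2 = 0.795 → q = 2.8×1.085×0.795 = 2.415 m³/s
Panel 3-4: Δb = 9.6 m, d̄ = (1.22+0.95)/2 = 1.085, v̄ = (0.78+0.95)/2 = 0.865 → q = 9.6×1.085×0.865 = 9.010 m³/s
Panel 4-5: Δb = 2.2 m, d̄ = (0.95+0.38)/2 = 0.665, v̄ = (0.95+0.43)/2 = 0.69 → q = 2.2×0.665×0.69 = 1.009 m³/s
Q = Σ q = 13.62 m³/s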